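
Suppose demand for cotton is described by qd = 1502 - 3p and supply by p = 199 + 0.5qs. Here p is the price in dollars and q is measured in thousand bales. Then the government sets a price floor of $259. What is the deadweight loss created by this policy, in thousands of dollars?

Rearranging supply gives qs = 2p - 398. Without the control the market clears where 1502 - 3p = 2p - 398, i.e. p* = 380 and q* = 362.
The floor of 259 is below the equilibrium price 380, so it is not binding; the market clears at p* = 380, q* = 362.
Since the control does not bind, no trades are prevented and deadweight loss is zero.

0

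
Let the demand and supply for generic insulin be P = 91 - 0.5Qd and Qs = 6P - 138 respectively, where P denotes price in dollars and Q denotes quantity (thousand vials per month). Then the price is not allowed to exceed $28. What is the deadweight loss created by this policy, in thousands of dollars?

1728

Rearranging demand gives Qd = 182 - 2P. Equilibrium: 182 - 2P = 6P - 138, so 320 = 8P and P* = 40, Q* = 102.
Because the ceiling (28) lies below the market-clearing price, it is binding.
At P = 28: Qd = 182 - 2·28 = 126 and Qs = 6·28 - 138 = 30.
Quantity traded falls to 30. At Q = 30 the demand price is (182 - 30)/2 = 76 and the supply price is (138 + 30)/6 = 28.
Deadweight loss = ½ · (76 - 28) · (102 - 30) = ½ · 48 · 72 = 1728.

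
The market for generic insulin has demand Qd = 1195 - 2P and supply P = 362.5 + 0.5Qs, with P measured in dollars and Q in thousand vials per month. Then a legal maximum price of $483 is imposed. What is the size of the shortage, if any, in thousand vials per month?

Rearranging supply gives Qs = 2P - 725. In a free market, 1195 - 2P = 2P - 725 gives the equilibrium P* = 480, Q* = 235.
Since 483 is above P* = 480, the ceiling does not bind and the free-market outcome prevails.
Since the control does not bind, there is no shortage.

0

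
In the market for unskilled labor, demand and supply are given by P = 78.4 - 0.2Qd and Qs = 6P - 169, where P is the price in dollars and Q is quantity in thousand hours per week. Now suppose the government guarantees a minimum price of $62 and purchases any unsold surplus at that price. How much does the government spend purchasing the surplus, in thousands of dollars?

7502

Rearranging demand gives Qd = 392 - 5P. In a free market, 392 - 5P = 6P - 169 gives the equilibrium P* = 51, Q* = 137.
Since 62 > 51, the floor is binding.
At P = 62: Qd = 392 - 5·62 = 82 and Qs = 6·62 - 169 = 203.
Surplus = Qs - Qd = 121.
Government expenditure = surplus × support price = 121 × 62 = 7502.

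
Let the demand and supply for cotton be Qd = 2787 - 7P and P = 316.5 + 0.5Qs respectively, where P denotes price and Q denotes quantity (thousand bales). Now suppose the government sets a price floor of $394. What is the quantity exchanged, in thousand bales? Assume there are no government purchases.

29

Rearranging supply gives Qs = 2P - 633. Setting quantity demanded equal to quantity supplied, 2787 - 7P = 2P - 633, gives P* = 380 and Q* = 127.
The floor of 394 is above the equilibrium price 380, so it binds.
At P = 394: Qd = 2787 - 7·394 = 29 and Qs = 2·394 - 633 = 155.
The quantity actually transacted is the short side, demand: 29.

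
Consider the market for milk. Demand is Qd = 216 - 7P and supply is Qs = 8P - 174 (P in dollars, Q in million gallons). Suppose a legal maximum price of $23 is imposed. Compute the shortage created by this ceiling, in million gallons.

In a free market, 216 - 7P = 8P - 174 gives the equilibrium P* = 26, Q* = 34.
The ceiling of 23 is below the equilibrium price 26, so it binds.
At P = 23: Qd = 216 - 7·23 = 55 and Qs = 8·23 - 174 = 10.
Shortage = Qd - Qs = 55 - 10 = 45.

45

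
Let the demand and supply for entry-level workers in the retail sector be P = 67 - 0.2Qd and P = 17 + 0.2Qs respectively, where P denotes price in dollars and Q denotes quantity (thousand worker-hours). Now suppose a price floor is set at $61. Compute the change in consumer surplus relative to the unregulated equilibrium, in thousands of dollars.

-1472.5

Rearranging demand gives Qd = 335 - 5P; rearranging supply gives Qs = 5P - 85. Without the control the market clears where 335 - 5P = 5P - 85, i.e. P* = 42 and Q* = 125.
The floor of 61 is above the equilibrium price 42, so it binds.
At P = 61: Qd = 335 - 5·61 = 30 and Qs = 5·61 - 85 = 220.
Consumer surplus without the control is ½ · (67 - 42) · 125 = 1562.5.
With the floor, consumers buy 30 units at 61, so CS = ½ · (67 - 61) · 30 = 90.
Change in consumer surplus = 90 - 1562.5 = -1472.5.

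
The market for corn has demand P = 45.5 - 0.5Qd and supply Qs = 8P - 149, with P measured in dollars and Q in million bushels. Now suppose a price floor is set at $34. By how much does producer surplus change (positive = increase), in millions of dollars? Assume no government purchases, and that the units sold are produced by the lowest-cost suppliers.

Rearranging demand gives Qd = 91 - 2P. Setting quantity demanded equal to quantity supplied, 91 - 2P = 8P - 149, gives P* = 24 and Q* = 43.
The floor of 34 is above the equilibrium price 24, so it binds.
At P = 34: Qd = 91 - 2·34 = 23 and Qs = 8·34 - 149 = 123.
Producer surplus without the control is ½ · (24 - 18.625) · 43 = 115.5625.
With the floor, 23 units are sold at 34. The supply price at Q = 23 is 21.5, so PS = ½ · [(34 - 18.625) + (34 - 21.5)] · 23 = 320.5625.
Change in producer surplus = 320.5625 - 115.5625 = 205.

205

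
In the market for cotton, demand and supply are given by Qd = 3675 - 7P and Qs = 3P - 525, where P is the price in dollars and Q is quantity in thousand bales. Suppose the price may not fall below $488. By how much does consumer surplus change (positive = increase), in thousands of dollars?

In a free market, 3675 - 7P = 3P - 525 gives the equilibrium P* = 420, Q* = 735.
Since 488 > 420, the floor is binding.
At P = 488: Qd = 3675 - 7·488 = 259 and Qs = 3·488 - 525 = 939.
Consumer surplus without the control is ½ · (525 - 420) · 735 = 38587.5.
With the floor, consumers buy 259 units at 488, so CS = ½ · (525 - 488) · 259 = 4791.5.
Change in consumer surplus = 4791.5 - 38587.5 = -33796.

-33796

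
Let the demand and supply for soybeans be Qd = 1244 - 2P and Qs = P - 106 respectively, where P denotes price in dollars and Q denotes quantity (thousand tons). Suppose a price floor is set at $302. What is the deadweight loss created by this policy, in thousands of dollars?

Equilibrium: 1244 - 2P = P - 106, so 1350 = 3P and P* = 450, Q* = 344.
Since 302 is below P* = 450, the floor does not bind and the free-market outcome prevails.
Since the control does not bind, no trades are prevented and deadweight loss is zero.

0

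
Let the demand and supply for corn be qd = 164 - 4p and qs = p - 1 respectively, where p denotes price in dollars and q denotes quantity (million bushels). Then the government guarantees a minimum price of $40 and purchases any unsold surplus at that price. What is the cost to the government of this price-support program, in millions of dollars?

1400

Without the control the market clears where 164 - 4p = p - 1, i.e. p* = 33 and q* = 32.
Because the floor (40) lies above the market-clearing price, it is binding.
At p = 40: qd = 164 - 4·40 = 4 and qs = 40 - 1 = 39.
Surplus = qs - qd = 35.
Government expenditure = surplus × support price = 35 × 40 = 1400.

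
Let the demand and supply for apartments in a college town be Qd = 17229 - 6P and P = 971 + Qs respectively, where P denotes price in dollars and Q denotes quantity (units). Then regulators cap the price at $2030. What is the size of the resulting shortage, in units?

3990

Rearranging supply gives Qs = P - 971. Without the control the market clears where 17229 - 6P = P - 971, i.e. P* = 2600 and Q* = 1629.
Because the ceiling (2030) lies below the market-clearing price, it is binding.
At P = 2030: Qd = 17229 - 6·2030 = 5049 and Qs = 2030 - 971 = 1059.
Shortage = Qd - Qs = 5049 - 1059 = 3990.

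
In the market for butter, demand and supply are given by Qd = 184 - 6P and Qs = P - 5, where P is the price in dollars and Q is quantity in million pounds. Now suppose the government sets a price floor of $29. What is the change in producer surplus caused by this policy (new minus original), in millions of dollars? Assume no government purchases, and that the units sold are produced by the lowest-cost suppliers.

-52

Setting quantity demanded equal to quantity supplied, 184 - 6P = P - 5, gives P* = 27 and Q* = 22.
Because the floor (29) lies above the market-clearing price, it is binding.
At P = 29: Qd = 184 - 6·29 = 10 and Qs = 29 - 5 = 24.
Producer surplus without the control is ½ · (27 - 5) · 22 = 242.
With the floor, 10 units are sold at 29. The supply price at Q = 10 is 15, so PS = ½ · [(29 - 5) + (29 - 15)] · 10 = 190.
Change in producer surplus = 190 - 242 = -52.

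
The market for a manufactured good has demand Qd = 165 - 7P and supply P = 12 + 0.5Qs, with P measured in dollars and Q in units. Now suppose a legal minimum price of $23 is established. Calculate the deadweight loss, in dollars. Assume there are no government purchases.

63

Rearranging supply gives Qs = 2P - 24. Setting quantity demanded equal to quantity supplied, 165 - 7P = 2P - 24, gives P* = 21 and Q* = 18.
The floor of 23 is above the equilibrium price 21, so it binds.
At P = 23: Qd = 165 - 7·23 = 4 and Qs = 2·23 - 24 = 22.
Quantity traded falls to 4. At Q = 4 the demand price is (165 - 4)/7 = 23 and the supply price is (24 + 4)/2 = 14.
Deadweight loss = ½ · (23 - 14) · (18 - 4) = ½ · 9 · 14 = 63.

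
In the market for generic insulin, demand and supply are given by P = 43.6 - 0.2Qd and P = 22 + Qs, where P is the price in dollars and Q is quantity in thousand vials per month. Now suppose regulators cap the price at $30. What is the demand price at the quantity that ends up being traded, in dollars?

Rearranging demand gives Qd = 218 - 5P; rearranging supply gives Qs = P - 22. Without the control the market clears where 218 - 5P = P - 22, i.e. P* = 40 and Q* = 18.
The ceiling of 30 is below the equilibrium price 40, so it binds.
At P = 30: Qd = 218 - 5·30 = 68 and Qs = 30 - 22 = 8.
Only 8 units reach the market. On the demand curve, the marginal buyer's willingness to pay at Q = 8 is (218 - 8)/5 = 42.

42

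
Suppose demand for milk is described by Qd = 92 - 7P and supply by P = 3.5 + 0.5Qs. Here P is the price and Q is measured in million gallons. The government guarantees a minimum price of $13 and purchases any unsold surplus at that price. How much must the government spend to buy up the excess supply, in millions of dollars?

234

Rearranging supply gives Qs = 2P - 7. Setting quantity demanded equal to quantity supplied, 92 - 7P = 2P - 7, gives P* = 11 and Q* = 15.
The floor of 13 is above the equilibrium price 11, so it binds.
At P = 13: Qd = 92 - 7·13 = 1 and Qs = 2·13 - 7 = 19.
Surplus = Qs - Qd = 18.
Government expenditure = surplus × support price = 18 × 13 = 234.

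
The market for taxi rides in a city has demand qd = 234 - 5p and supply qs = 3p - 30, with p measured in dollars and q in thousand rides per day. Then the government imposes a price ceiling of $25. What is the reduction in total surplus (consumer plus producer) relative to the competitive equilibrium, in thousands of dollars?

153.6

In a free market, 234 - 5p = 3p - 30 gives the equilibrium p* = 33, q* = 69.
Since 25 < 33, the ceiling is binding.
At p = 25: qd = 234 - 5·25 = 109 and qs = 3·25 - 30 = 45.
Quantity traded falls to 45. At q = 45 the demand price is (234 - 45)/5 = 37.8 and the supply price is (30 + 45)/3 = 25.
Deadweight loss = ½ · (37.8 - 25) · (69 - 45) = ½ · 12.8 · 24 = 153.6.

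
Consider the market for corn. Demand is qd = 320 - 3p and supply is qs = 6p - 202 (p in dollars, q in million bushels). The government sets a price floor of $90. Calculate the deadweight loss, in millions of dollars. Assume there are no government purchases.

Setting quantity demanded equal to quantity supplied, 320 - 3p = 6p - 202, gives p* = 58 and q* = 146.
Since 90 > 58, the floor is binding.
At p = 90: qd = 320 - 3·90 = 50 and qs = 6·90 - 202 = 338.
Quantity traded falls to 50. At q = 50 the demand price is (320 - 50)/3 = 90 and the supply price is (202 + 50)/6 = 42.
Deadweight loss = ½ · (90 - 42) · (146 - 50) = ½ · 48 · 96 = 2304.

2304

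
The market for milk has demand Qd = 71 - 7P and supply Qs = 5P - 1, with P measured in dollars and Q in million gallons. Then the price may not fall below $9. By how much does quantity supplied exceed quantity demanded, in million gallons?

36

Setting quantity demanded equal to quantity supplied, 71 - 7P = 5P - 1, gives P* = 6 and Q* = 29.
The floor of 9 is above the equilibrium price 6, so it binds.
At P = 9: Qd = 71 - 7·9 = 8 and Qs = 5·9 - 1 = 44.
Surplus = Qs - Qd = 44 - 8 = 36.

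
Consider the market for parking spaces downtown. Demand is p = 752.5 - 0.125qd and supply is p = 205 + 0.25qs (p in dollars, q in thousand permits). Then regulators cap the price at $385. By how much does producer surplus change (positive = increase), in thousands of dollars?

Rearranging demand gives qd = 6020 - 8p; rearranging supply gives qs = 4p - 820. Setting quantity demanded equal to quantity supplied, 6020 - 8p = 4p - 820, gives p* = 570 and q* = 1460.
Because the ceiling (385) lies below the market-clearing price, it is binding.
At p = 385: qd = 6020 - 8·385 = 2940 and qs = 4·385 - 820 = 720.
Producer surplus without the control is ½ · (570 - 205) · 1460 = 266450.
With the ceiling, producers sell 720 units at 385, so PS = ½ · (385 - 205) · 720 = 64800.
Change in producer surplus = 64800 - 266450 = -201650.

-201650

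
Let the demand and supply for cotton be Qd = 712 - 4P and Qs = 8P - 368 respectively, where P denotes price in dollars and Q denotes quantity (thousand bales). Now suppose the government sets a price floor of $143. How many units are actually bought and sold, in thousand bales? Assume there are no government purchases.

Without the control the market clears where 712 - 4P = 8P - 368, i.e. P* = 90 and Q* = 352.
Since 143 > 90, the floor is binding.
At P = 143: Qd = 712 - 4·143 = 140 and Qs = 8·143 - 368 = 776.
The quantity actually transacted is the short side, demand: 140.

140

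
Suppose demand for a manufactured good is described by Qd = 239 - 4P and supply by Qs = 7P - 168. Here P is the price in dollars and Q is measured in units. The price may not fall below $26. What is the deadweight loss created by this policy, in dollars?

0

In a free market, 239 - 4P = 7P - 168 gives the equilibrium P* = 37, Q* = 91.
The floor of 26 is below the equilibrium price 37, so it is not binding; the market clears at P* = 37, Q* = 91.
Since the control does not bind, no trades are prevented and deadweight loss is zero.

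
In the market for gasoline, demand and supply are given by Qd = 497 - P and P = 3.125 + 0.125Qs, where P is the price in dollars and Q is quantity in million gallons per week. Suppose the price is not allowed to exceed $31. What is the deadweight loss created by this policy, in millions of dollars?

Rearranging supply gives Qs = 8P - 25. Setting quantity demanded equal to quantity supplied, 497 - P = 8P - 25, gives P* = 58 and Q* = 439.
Because the ceiling (31) lies below the market-clearing price, it is binding.
At P = 31: Qd = 497 - 31 = 466 and Qs = 8·31 - 25 = 223.
Quantity traded falls to 223. At Q = 223 the demand price is 497 - 223 = 274 and the supply price is (25 + 223)/8 = 31.
Deadweight loss = ½ · (274 - 31) · (439 - 223) = ½ · 243 · 216 = 26244.

26244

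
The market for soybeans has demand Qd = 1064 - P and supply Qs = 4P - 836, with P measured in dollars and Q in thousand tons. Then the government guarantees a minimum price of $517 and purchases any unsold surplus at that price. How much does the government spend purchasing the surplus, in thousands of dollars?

Equilibrium: 1064 - P = 4P - 836, so 1900 = 5P and P* = 380, Q* = 684.
The floor of 517 is above the equilibrium price 380, so it binds.
At P = 517: Qd = 1064 - 517 = 547 and Qs = 4·517 - 836 = 1232.
Surplus = Qs - Qd = 685.
Government expenditure = surplus × support price = 685 × 517 = 354145.

354145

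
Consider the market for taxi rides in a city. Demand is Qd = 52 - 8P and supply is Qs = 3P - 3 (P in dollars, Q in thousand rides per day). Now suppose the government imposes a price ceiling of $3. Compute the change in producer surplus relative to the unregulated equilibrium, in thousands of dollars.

-18

Setting quantity demanded equal to quantity supplied, 52 - 8P = 3P - 3, gives P* = 5 and Q* = 12.
Because the ceiling (3) lies below the market-clearing price, it is binding.
At P = 3: Qd = 52 - 8·3 = 28 and Qs = 3·3 - 3 = 6.
Producer surplus without the control is ½ · (5 - 1) · 12 = 24.
With the ceiling, producers sell 6 units at 3, so PS = ½ · (3 - 1) · 6 = 6.
Change in producer surplus = 6 - 24 = -18.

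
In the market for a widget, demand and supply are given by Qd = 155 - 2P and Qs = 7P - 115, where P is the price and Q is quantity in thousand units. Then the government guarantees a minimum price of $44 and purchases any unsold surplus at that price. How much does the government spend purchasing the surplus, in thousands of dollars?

In a free market, 155 - 2P = 7P - 115 gives the equilibrium P* = 30, Q* = 95.
Because the floor (44) lies above the market-clearing price, it is binding.
At P = 44: Qd = 155 - 2·44 = 67 and Qs = 7·44 - 115 = 193.
Surplus = Qs - Qd = 126.
Government expenditure = surplus × support price = 126 × 44 = 5544.

5544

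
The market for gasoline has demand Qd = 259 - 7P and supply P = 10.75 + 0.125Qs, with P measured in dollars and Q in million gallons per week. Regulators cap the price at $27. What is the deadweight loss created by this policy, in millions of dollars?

0

Rearranging supply gives Qs = 8P - 86. In a free market, 259 - 7P = 8P - 86 gives the equilibrium P* = 23, Q* = 98.
The ceiling of 27 is above the equilibrium price 23, so it is not binding; the market clears at P* = 23, Q* = 98.
Since the control does not bind, no trades are prevented and deadweight loss is zero.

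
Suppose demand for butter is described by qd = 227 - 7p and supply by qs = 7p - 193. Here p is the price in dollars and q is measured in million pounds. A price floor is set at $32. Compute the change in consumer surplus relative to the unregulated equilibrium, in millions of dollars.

-20

In a free market, 227 - 7p = 7p - 193 gives the equilibrium p* = 30, q* = 17.
Because the floor (32) lies above the market-clearing price, it is binding.
At p = 32: qd = 227 - 7·32 = 3 and qs = 7·32 - 193 = 31.
Consumer surplus without the control is ½ · (227/7 - 30) · 17 = 289/14.
With the floor, consumers buy 3 units at 32, so CS = ½ · (227/7 - 32) · 3 = 9/14.
Change in consumer surplus = 9/14 - 289/14 = -20.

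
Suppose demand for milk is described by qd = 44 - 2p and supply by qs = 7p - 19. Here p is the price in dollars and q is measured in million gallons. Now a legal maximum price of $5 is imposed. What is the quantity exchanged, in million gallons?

Setting quantity demanded equal to quantity supplied, 44 - 2p = 7p - 19, gives p* = 7 and q* = 30.
Since 5 < 7, the ceiling is binding.
At p = 5: qd = 44 - 2·5 = 34 and qs = 7·5 - 19 = 16.
The quantity actually transacted is the short side, supply: 16.

16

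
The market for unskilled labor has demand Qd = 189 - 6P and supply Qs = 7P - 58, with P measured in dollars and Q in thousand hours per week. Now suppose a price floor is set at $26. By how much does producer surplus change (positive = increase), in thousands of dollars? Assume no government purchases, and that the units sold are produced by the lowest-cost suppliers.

105

Without the control the market clears where 189 - 6P = 7P - 58, i.e. P* = 19 and Q* = 75.
Since 26 > 19, the floor is binding.
At P = 26: Qd = 189 - 6·26 = 33 and Qs = 7·26 - 58 = 124.
Producer surplus without the control is ½ · (19 - 58/7) · 75 = 5625/14.
With the floor, 33 units are sold at 26. The supply price at Q = 33 is 13, so PS = ½ · [(26 - 58/7) + (26 - 13)] · 33 = 7095/14.
Change in producer surplus = 7095/14 - 5625/14 = 105.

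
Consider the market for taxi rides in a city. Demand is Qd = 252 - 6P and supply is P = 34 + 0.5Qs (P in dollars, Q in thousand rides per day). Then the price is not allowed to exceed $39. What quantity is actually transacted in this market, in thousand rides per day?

10

Rearranging supply gives Qs = 2P - 68. Equilibrium: 252 - 6P = 2P - 68, so 320 = 8P and P* = 40, Q* = 12.
Because the ceiling (39) lies below the market-clearing price, it is binding.
At P = 39: Qd = 252 - 6·39 = 18 and Qs = 2·39 - 68 = 10.
The quantity actually transacted is the short side, supply: 10.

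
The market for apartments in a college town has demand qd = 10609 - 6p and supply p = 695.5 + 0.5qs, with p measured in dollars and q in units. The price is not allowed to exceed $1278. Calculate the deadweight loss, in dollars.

Rearranging supply gives qs = 2p - 1391. In a free market, 10609 - 6p = 2p - 1391 gives the equilibrium p* = 1500, q* = 1609.
Because the ceiling (1278) lies below the market-clearing price, it is binding.
At p = 1278: qd = 10609 - 6·1278 = 2941 and qs = 2·1278 - 1391 = 1165.
Quantity traded falls to 1165. At q = 1165 the demand price is (10609 - 1165)/6 = 1574 and the supply price is (1391 + 1165)/2 = 1278.
Deadweight loss = ½ · (1574 - 1278) · (1609 - 1165) = ½ · 296 · 444 = 65712.

65712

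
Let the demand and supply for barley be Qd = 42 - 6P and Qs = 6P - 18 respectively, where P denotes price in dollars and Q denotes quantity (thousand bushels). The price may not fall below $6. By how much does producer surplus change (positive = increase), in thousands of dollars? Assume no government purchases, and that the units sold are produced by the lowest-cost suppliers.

3

In a free market, 42 - 6P = 6P - 18 gives the equilibrium P* = 5, Q* = 12.
Because the floor (6) lies above the market-clearing price, it is binding.
At P = 6: Qd = 42 - 6·6 = 6 and Qs = 6·6 - 18 = 18.
Producer surplus without the control is ½ · (5 - 3) · 12 = 12.
With the floor, 6 units are sold at 6. The supply price at Q = 6 is 4, so PS = ½ · [(6 - 3) + (6 - 4)] · 6 = 15.
Change in producer surplus = 15 - 12 = 3.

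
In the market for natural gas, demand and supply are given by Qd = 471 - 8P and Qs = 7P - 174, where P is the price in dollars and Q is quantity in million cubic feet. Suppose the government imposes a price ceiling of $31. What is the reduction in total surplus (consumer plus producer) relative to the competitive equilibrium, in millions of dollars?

945

Without the control the market clears where 471 - 8P = 7P - 174, i.e. P* = 43 and Q* = 127.
Because the ceiling (31) lies below the market-clearing price, it is binding.
At P = 31: Qd = 471 - 8·31 = 223 and Qs = 7·31 - 174 = 43.
Quantity traded falls to 43. At Q = 43 the demand price is (471 - 43)/8 = 53.5 and the supply price is (174 + 43)/7 = 31.
Deadweight loss = ½ · (53.5 - 31) · (127 - 43) = ½ · 22.5 · 84 = 945.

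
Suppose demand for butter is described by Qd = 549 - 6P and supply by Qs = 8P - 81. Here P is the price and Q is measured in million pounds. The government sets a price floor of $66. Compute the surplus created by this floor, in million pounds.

In a free market, 549 - 6P = 8P - 81 gives the equilibrium P* = 45, Q* = 279.
Because the floor (66) lies above the market-clearing price, it is binding.
At P = 66: Qd = 549 - 6·66 = 153 and Qs = 8·66 - 81 = 447.
Surplus = Qs - Qd = 447 - 153 = 294.

294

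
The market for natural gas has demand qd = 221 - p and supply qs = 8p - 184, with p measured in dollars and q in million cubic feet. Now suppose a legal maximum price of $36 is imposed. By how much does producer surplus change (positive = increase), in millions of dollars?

-1260

In a free market, 221 - p = 8p - 184 gives the equilibrium p* = 45, q* = 176.
The ceiling of 36 is below the equilibrium price 45, so it binds.
At p = 36: qd = 221 - 36 = 185 and qs = 8·36 - 184 = 104.
Producer surplus without the control is ½ · (45 - 23) · 176 = 1936.
With the ceiling, producers sell 104 units at 36, so PS = ½ · (36 - 23) · 104 = 676.
Change in producer surplus = 676 - 1936 = -1260.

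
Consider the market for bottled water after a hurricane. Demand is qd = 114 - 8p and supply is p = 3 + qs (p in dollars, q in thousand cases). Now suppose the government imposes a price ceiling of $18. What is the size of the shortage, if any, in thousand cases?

0

Rearranging supply gives qs = p - 3. Equilibrium: 114 - 8p = p - 3, so 117 = 9p and p* = 13, q* = 10.
The ceiling of 18 is above the equilibrium price 13, so it is not binding; the market clears at p* = 13, q* = 10.
Since the control does not bind, there is no shortage.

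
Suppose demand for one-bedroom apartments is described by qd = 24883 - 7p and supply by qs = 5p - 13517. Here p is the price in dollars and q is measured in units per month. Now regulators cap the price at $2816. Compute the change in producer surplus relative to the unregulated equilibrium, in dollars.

Equilibrium: 24883 - 7p = 5p - 13517, so 38400 = 12p and p* = 3200, q* = 2483.
Because the ceiling (2816) lies below the market-clearing price, it is binding.
At p = 2816: qd = 24883 - 7·2816 = 5171 and qs = 5·2816 - 13517 = 563.
Producer surplus without the control is ½ · (3200 - 2703.4) · 2483 = 616528.9.
With the ceiling, producers sell 563 units at 2816, so PS = ½ · (2816 - 2703.4) · 563 = 31696.9.
Change in producer surplus = 31696.9 - 616528.9 = -584832.

-584832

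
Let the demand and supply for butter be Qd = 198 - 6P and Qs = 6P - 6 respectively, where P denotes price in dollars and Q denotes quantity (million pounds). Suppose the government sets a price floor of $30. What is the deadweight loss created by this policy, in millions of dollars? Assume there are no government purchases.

Equilibrium: 198 - 6P = 6P - 6, so 204 = 12P and P* = 17, Q* = 96.
Since 30 > 17, the floor is binding.
At P = 30: Qd = 198 - 6·30 = 18 and Qs = 6·30 - 6 = 174.
Quantity traded falls to 18. At Q = 18 the demand price is (198 - 18)/6 = 30 and the supply price is (6 + 18)/6 = 4.
Deadweight loss = ½ · (30 - 4) · (96 - 18) = ½ · 26 · 78 = 1014.

1014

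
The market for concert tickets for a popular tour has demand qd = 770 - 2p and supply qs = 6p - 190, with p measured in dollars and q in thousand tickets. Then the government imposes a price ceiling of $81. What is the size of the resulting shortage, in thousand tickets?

Setting quantity demanded equal to quantity supplied, 770 - 2p = 6p - 190, gives p* = 120 and q* = 530.
The ceiling of 81 is below the equilibrium price 120, so it binds.
At p = 81: qd = 770 - 2·81 = 608 and qs = 6·81 - 190 = 296.
Shortage = qd - qs = 608 - 296 = 312.

312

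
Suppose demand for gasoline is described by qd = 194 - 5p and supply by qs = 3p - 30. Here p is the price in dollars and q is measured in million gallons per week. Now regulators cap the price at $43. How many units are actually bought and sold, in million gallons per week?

54

Equilibrium: 194 - 5p = 3p - 30, so 224 = 8p and p* = 28, q* = 54.
The ceiling of 43 is above the equilibrium price 28, so it is not binding; the market clears at p* = 28, q* = 54.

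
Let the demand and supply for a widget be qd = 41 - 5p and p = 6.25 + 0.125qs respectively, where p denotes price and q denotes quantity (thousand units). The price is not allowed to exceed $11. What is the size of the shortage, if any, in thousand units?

0

Rearranging supply gives qs = 8p - 50. Setting quantity demanded equal to quantity supplied, 41 - 5p = 8p - 50, gives p* = 7 and q* = 6.
Since 11 is above p* = 7, the ceiling does not bind and the free-market outcome prevails.
Since the control does not bind, there is no shortage.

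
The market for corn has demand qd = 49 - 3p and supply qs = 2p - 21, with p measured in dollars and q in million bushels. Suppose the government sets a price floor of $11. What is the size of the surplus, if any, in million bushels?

Setting quantity demanded equal to quantity supplied, 49 - 3p = 2p - 21, gives p* = 14 and q* = 7.
Since 11 is below p* = 14, the floor does not bind and the free-market outcome prevails.
Since the control does not bind, there is no surplus.

0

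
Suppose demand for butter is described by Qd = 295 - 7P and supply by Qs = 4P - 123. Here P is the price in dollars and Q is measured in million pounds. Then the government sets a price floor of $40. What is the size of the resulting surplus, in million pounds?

22

Equilibrium: 295 - 7P = 4P - 123, so 418 = 11P and P* = 38, Q* = 29.
Because the floor (40) lies above the market-clearing price, it is binding.
At P = 40: Qd = 295 - 7·40 = 15 and Qs = 4·40 - 123 = 37.
Surplus = Qs - Qd = 37 - 15 = 22.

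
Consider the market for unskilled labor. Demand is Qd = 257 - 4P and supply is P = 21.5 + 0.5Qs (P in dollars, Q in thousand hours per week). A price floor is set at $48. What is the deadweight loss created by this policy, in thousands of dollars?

Rearranging supply gives Qs = 2P - 43. In a free market, 257 - 4P = 2P - 43 gives the equilibrium P* = 50, Q* = 57.
Since 48 is below P* = 50, the floor does not bind and the free-market outcome prevails.
Since the control does not bind, no trades are prevented and deadweight loss is zero.

0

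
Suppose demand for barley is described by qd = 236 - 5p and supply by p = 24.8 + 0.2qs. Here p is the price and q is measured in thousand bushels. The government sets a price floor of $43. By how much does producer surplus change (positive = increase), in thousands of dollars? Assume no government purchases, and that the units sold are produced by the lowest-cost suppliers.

24.5

Rearranging supply gives qs = 5p - 124. Without the control the market clears where 236 - 5p = 5p - 124, i.e. p* = 36 and q* = 56.
Since 43 > 36, the floor is binding.
At p = 43: qd = 236 - 5·43 = 21 and qs = 5·43 - 124 = 91.
Producer surplus without the control is ½ · (36 - 24.8) · 56 = 313.6.
With the floor, 21 units are sold at 43. The supply price at q = 21 is 29, so PS = ½ · [(43 - 24.8) + (43 - 29)] · 21 = 338.1.
Change in producer surplus = 338.1 - 313.6 = 24.5.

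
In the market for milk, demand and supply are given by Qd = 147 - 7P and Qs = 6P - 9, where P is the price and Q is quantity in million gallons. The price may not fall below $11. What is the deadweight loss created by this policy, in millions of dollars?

Setting quantity demanded equal to quantity supplied, 147 - 7P = 6P - 9, gives P* = 12 and Q* = 63.
The floor of 11 is below the equilibrium price 12, so it is not binding; the market clears at P* = 12, Q* = 63.
Since the control does not bind, no trades are prevented and deadweight loss is zero.

0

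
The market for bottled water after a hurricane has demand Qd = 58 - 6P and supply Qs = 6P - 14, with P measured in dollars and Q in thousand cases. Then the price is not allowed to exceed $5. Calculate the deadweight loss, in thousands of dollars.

6

In a free market, 58 - 6P = 6P - 14 gives the equilibrium P* = 6, Q* = 22.
Since 5 < 6, the ceiling is binding.
At P = 5: Qd = 58 - 6·5 = 28 and Qs = 6·5 - 14 = 16.
Quantity traded falls to 16. At Q = 16 the demand price is (58 - 16)/6 = 7 and the supply price is (14 + 16)/6 = 5.
Deadweight loss = ½ · (7 - 5) · (22 - 16) = ½ · 2 · 6 = 6.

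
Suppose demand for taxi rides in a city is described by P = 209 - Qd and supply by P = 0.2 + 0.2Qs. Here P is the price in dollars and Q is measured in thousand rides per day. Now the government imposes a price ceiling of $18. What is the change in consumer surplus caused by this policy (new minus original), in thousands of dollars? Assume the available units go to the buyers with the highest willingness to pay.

-2099.5

Rearranging demand gives Qd = 209 - P; rearranging supply gives Qs = 5P - 1. Without the control the market clears where 209 - P = 5P - 1, i.e. P* = 35 and Q* = 174.
Since 18 < 35, the ceiling is binding.
At P = 18: Qd = 209 - 18 = 191 and Qs = 5·18 - 1 = 89.
Consumer surplus without the control is ½ · (209 - 35) · 174 = 15138.
With the ceiling, 89 units are sold at 18 (assume they go to the highest-value buyers). The demand price at Q = 89 is 120, so CS = ½ · [(209 - 18) + (120 - 18)] · 89 = 13038.5.
Change in consumer surplus = 13038.5 - 15138 = -2099.5.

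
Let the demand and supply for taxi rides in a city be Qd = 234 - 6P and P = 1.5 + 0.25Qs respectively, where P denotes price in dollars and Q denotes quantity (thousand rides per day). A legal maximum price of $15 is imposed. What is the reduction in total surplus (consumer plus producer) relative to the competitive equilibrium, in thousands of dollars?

Rearranging supply gives Qs = 4P - 6. Equilibrium: 234 - 6P = 4P - 6, so 240 = 10P and P* = 24, Q* = 90.
Since 15 < 24, the ceiling is binding.
At P = 15: Qd = 234 - 6·15 = 144 and Qs = 4·15 - 6 = 54.
Quantity traded falls to 54. At Q = 54 the demand price is (234 - 54)/6 = 30 and the supply price is (6 + 54)/4 = 15.
Deadweight loss = ½ · (30 - 15) · (90 - 54) = ½ · 15 · 36 = 270.

270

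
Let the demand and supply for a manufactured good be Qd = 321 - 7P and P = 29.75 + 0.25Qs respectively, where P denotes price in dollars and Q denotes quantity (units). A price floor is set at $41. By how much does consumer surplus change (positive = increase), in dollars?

Rearranging supply gives Qs = 4P - 119. In a free market, 321 - 7P = 4P - 119 gives the equilibrium P* = 40, Q* = 41.
Since 41 > 40, the floor is binding.
At P = 41: Qd = 321 - 7·41 = 34 and Qs = 4·41 - 119 = 45.
Consumer surplus without the control is ½ · (321/7 - 40) · 41 = 1681/14.
With the floor, consumers buy 34 units at 41, so CS = ½ · (321/7 - 41) · 34 = 578/7.
Change in consumer surplus = 578/7 - 1681/14 = -37.5.

-37.5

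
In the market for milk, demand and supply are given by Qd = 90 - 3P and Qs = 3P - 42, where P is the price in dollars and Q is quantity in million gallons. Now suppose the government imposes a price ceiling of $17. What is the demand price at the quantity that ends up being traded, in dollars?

In a free market, 90 - 3P = 3P - 42 gives the equilibrium P* = 22, Q* = 24.
The ceiling of 17 is below the equilibrium price 22, so it binds.
At P = 17: Qd = 90 - 3·17 = 39 and Qs = 3·17 - 42 = 9.
Only 9 units reach the market. On the demand curve, the marginal buyer's willingness to pay at Q = 9 is (90 - 9)/3 = 27.

27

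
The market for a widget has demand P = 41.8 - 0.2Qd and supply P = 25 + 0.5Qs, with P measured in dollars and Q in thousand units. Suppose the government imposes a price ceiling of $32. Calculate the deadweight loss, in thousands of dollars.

Rearranging demand gives Qd = 209 - 5P; rearranging supply gives Qs = 2P - 50. Setting quantity demanded equal to quantity supplied, 209 - 5P = 2P - 50, gives P* = 37 and Q* = 24.
Because the ceiling (32) lies below the market-clearing price, it is binding.
At P = 32: Qd = 209 - 5·32 = 49 and Qs = 2·32 - 50 = 14.
Quantity traded falls to 14. At Q = 14 the demand price is (209 - 14)/5 = 39 and the supply price is (50 + 14)/2 = 32.
Deadweight loss = ½ · (39 - 32) · (24 - 14) = ½ · 7 · 10 = 35.

35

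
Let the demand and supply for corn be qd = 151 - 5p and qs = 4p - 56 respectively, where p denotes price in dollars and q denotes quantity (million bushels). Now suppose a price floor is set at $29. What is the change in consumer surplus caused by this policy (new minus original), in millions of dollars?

Setting quantity demanded equal to quantity supplied, 151 - 5p = 4p - 56, gives p* = 23 and q* = 36.
The floor of 29 is above the equilibrium price 23, so it binds.
At p = 29: qd = 151 - 5·29 = 6 and qs = 4·29 - 56 = 60.
Consumer surplus without the control is ½ · (30.2 - 23) · 36 = 129.6.
With the floor, consumers buy 6 units at 29, so CS = ½ · (30.2 - 29) · 6 = 3.6.
Change in consumer surplus = 3.6 - 129.6 = -126.

-126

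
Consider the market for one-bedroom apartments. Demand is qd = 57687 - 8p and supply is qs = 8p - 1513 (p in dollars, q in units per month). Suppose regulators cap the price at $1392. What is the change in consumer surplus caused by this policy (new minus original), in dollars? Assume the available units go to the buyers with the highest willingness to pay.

902428

Without the control the market clears where 57687 - 8p = 8p - 1513, i.e. p* = 3700 and q* = 28087.
Since 1392 < 3700, the ceiling is binding.
At p = 1392: qd = 57687 - 8·1392 = 46551 and qs = 8·1392 - 1513 = 9623.
Consumer surplus without the control is ½ · (7210.875 - 3700) · 28087 = 49304973.0625.
With the ceiling, 9623 units are sold at 1392 (assume they go to the highest-value buyers). The demand price at q = 9623 is 6008, so CS = ½ · [(7210.875 - 1392) + (6008 - 1392)] · 9623 = 50207401.0625.
Change in consumer surplus = 50207401.0625 - 49304973.0625 = 902428.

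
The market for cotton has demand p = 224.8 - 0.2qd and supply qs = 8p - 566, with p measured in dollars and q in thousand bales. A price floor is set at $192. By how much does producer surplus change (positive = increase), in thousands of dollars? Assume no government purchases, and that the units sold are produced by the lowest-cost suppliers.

Rearranging demand gives qd = 1124 - 5p. Equilibrium: 1124 - 5p = 8p - 566, so 1690 = 13p and p* = 130, q* = 474.
Because the floor (192) lies above the market-clearing price, it is binding.
At p = 192: qd = 1124 - 5·192 = 164 and qs = 8·192 - 566 = 970.
Producer surplus without the control is ½ · (130 - 70.75) · 474 = 14042.25.
With the floor, 164 units are sold at 192. The supply price at q = 164 is 91.25, so PS = ½ · [(192 - 70.75) + (192 - 91.25)] · 164 = 18204.
Change in producer surplus = 18204 - 14042.25 = 4161.75.

4161.75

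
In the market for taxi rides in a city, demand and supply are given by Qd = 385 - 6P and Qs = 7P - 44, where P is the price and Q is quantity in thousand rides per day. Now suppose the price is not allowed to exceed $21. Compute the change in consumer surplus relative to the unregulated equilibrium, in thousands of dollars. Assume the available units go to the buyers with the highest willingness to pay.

Setting quantity demanded equal to quantity supplied, 385 - 6P = 7P - 44, gives P* = 33 and Q* = 187.
Since 21 < 33, the ceiling is binding.
At P = 21: Qd = 385 - 6·21 = 259 and Qs = 7·21 - 44 = 103.
Consumer surplus without the control is ½ · (385/6 - 33) · 187 = 34969/12.
With the ceiling, 103 units are sold at 21 (assume they go to the highest-value buyers). The demand price at Q = 103 is 47, so CS = ½ · [(385/6 - 21) + (47 - 21)] · 103 = 42745/12.
Change in consumer surplus = 42745/12 - 34969/12 = 648.

648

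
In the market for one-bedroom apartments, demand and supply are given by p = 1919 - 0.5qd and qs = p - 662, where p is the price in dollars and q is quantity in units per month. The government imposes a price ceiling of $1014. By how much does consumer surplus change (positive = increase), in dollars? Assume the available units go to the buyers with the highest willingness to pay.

Rearranging demand gives qd = 3838 - 2p. Equilibrium: 3838 - 2p = p - 662, so 4500 = 3p and p* = 1500, q* = 838.
Because the ceiling (1014) lies below the market-clearing price, it is binding.
At p = 1014: qd = 3838 - 2·1014 = 1810 and qs = 1014 - 662 = 352.
Consumer surplus without the control is ½ · (1919 - 1500) · 838 = 175561.
With the ceiling, 352 units are sold at 1014 (assume they go to the highest-value buyers). The demand price at q = 352 is 1743, so CS = ½ · [(1919 - 1014) + (1743 - 1014)] · 352 = 287584.
Change in consumer surplus = 287584 - 175561 = 112023.

112023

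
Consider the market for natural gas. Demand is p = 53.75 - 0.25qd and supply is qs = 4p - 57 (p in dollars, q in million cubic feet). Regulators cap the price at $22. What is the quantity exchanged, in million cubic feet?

31

Rearranging demand gives qd = 215 - 4p. Without the control the market clears where 215 - 4p = 4p - 57, i.e. p* = 34 and q* = 79.
The ceiling of 22 is below the equilibrium price 34, so it binds.
At p = 22: qd = 215 - 4·22 = 127 and qs = 4·22 - 57 = 31.
The quantity actually transacted is the short side, supply: 31.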